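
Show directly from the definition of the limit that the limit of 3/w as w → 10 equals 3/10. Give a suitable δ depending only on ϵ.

Let ϵ > 0 be given. We seek δ > 0 such that 0 < |w − 10| < δ implies |3/w − (3/10)| < ϵ.
|3/w − (3/10)| = 3·|10 − w|/(10·|w|) = 3|w − 10|/(10|w|).
Restrict δ ≤ 5. Then |w − 10| < 5 gives |w| > 5, so 10|w| > 50.
Then |3/w − (3/10)| < 3|w − 10|/50, which is < ϵ when |w − 10| < (50/3)ϵ.
Take δ = min(5, (50/3)ϵ). Then 0 < |w − 10| < δ gives both |w − 10| < 5 and |w − 10| < (50/3)ϵ, so |3/w − (3/10)| < ϵ.

δ = min(5, (50/3)ϵ)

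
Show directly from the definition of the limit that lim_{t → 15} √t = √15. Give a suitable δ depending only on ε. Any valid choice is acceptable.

δ = min(15, √15·ε)

Suppose ε > 0. We want δ > 0 such that 0 < |t − 15| < δ implies |√t − √15| < ε.
Rationalise: √t − √15 = (t − 15)/(√t + √15), so |√t − √15| = |t − 15|/(√t + √15).
Restrict δ ≤ 15 so that |t − 15| < 15 forces t > 0, and then √t + √15 > √15.
Hence |√t − √15| < |t − 15|/√15, which is < ε once |t − 15| < √15·ε.
Take δ = min(15, √15·ε). If 0 < |t − 15| < δ then t > 0 and |√t − √15| < |t − 15|/√15 < ε.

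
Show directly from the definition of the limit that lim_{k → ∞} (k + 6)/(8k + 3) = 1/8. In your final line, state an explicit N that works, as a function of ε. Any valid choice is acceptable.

Suppose ε > 0. For k ≥ 1, |(k + 6)/(8k + 3) − (1/8)| = |45|/(8(8k + 3)) = 45/(8(8k + 3)).
Since 8k + 3 ≥ 8k for k ≥ 1, this is ≤ 45/(8·8k) = (45/64)/k.
So |(k + 6)/(8k + 3) − (1/8)| < ε whenever k > (45/64)/ε.
Take N = (45/64)/ε. If k > N then |(k + 6)/(8k + 3) − (1/8)| ≤ (45/64)/k < ε.

N = (45/64)/ε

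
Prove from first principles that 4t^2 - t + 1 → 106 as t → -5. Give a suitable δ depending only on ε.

Suppose ε > 0. We want δ > 0 such that 0 < |t + 5| < δ implies |(4t^2 - t + 1) − 106| < ε.
(4t^2 - t + 1) − 106 = 4t^2 - t - 105 = (t + 5)(4t - 21).
So |(4t^2 - t + 1) − 106| = |t + 5|·|4t - 21|.
Require δ ≤ 1. Then |t + 5| < 1 gives |t| < 6, and by the triangle inequality |4t - 21| ≤ 4·6 + 21 = 45.
Hence |(4t^2 - t + 1) − 106| ≤ 45|t + 5| < ε provided |t + 5| < ε/45.
Take δ = min(1, ε/45). Then 0 < |t + 5| < δ gives both |t + 5| < 1 and |t + 5| < ε/45, so |(4t^2 - t + 1) − 106| < ε.

δ = min(1, ε/45)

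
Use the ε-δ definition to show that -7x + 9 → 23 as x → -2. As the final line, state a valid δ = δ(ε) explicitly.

δ = ε/7

Let ε > 0. We need δ > 0 so that 0 < |x + 2| < δ implies |(-7x + 9) − 23| < ε.
Since (-7x + 9) − 23 = -7(x + 2), we have |(-7x + 9) − 23| = 7|x + 2|.
Thus it suffices that |x + 2| < ε/7.
Choosing δ = ε/7 gives |(-7x + 9) − 23| = 7|x + 2| < ε whenever |x + 2| < δ.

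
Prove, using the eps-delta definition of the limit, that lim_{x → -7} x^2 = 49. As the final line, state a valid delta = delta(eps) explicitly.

delta = min(2, eps/16)

Let eps > 0 be given. We seek delta > 0 with 0 < |x + 7| < delta ⇒ |x^2 − 49| < eps.
Factor: x^2 − 49 = (x + 7)(x - 7), so |x^2 − 49| = |x + 7|·|x - 7|.
Restrict delta ≤ 2. Then |x + 7| < 2 gives |x| < 9, so by the triangle inequality |x - 7| ≤ 9 + 7 = 16.
Hence |x^2 − 49| ≤ 16|x + 7|, which is < eps once |x + 7| < eps/16.
Take delta = min(2, eps/16). If 0 < |x + 7| < delta then both bounds hold and |x^2 − 49| ≤ 16|x + 7| < 16·(eps/16) = eps.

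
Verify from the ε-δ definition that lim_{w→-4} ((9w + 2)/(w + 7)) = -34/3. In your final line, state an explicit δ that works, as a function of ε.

δ = min(3/2, (9/122)ε)

Let ε > 0 be given. We want δ > 0 with 0 < |w + 4| < δ ⇒ |(9w + 2)/(w + 7) + 34/3| < ε.
Combining over a common denominator, (9w + 2)/(w + 7) + 34/3 = [(9w + 2)·3 − (-34)·(w + 7)] / [3·(w + 7)] = 61(w + 4) / (3(w + 7)).
So |(9w + 2)/(w + 7) + 34/3| = 61|w + 4| / (3·|w + 7|).
Restrict δ ≤ 3/2. Then |w + 4| < 3/2 gives |w + 7| = |(w + 4) + 3| ≥ 3 − 3/2 = 3/2.
Hence |(9w + 2)/(w + 7) + 34/3| < 61|w + 4|/(3·(3/2)) = (122/9)|w + 4|, which is < ε once |w + 4| < (9/122)ε.
Take δ = min(3/2, (9/122)ε). Then 0 < |w + 4| < δ forces both bounds, so |(9w + 2)/(w + 7) + 34/3| < ε.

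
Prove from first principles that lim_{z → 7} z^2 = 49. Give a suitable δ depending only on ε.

Let ε > 0. We seek δ > 0 with 0 < |z − 7| < δ ⇒ |z^2 − 49| < ε.
Factor: z^2 − 49 = (z − 7)(z + 7), so |z^2 − 49| = |z − 7|·|z + 7|.
Impose δ ≤ 2 so that |z| < 9; then |z + 7| ≤ 16.
Hence |z^2 − 49| ≤ 16|z − 7|, which is < ε once |z − 7| < ε/16.
Take δ = min(2, ε/16). If 0 < |z − 7| < δ then both bounds hold and |z^2 − 49| ≤ 16|z − 7| < 16·(ε/16) = ε.

δ = min(2, ε/16)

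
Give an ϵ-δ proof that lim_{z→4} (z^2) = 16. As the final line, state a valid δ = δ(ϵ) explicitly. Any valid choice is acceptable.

δ = min(1, ϵ/9)

Let ϵ > 0 be given. We seek δ > 0 with 0 < |z − 4| < δ ⇒ |z^2 − 16| < ϵ.
Factor: z^2 − 16 = (z − 4)(z + 4), so |z^2 − 16| = |z − 4|·|z + 4|.
Impose δ ≤ 1 so that |z| < 5; then |z + 4| ≤ 9.
Hence |z^2 − 16| ≤ 9|z − 4|, which is < ϵ once |z − 4| < ϵ/9.
Take δ = min(1, ϵ/9). If 0 < |z − 4| < δ then both bounds hold and |z^2 − 16| ≤ 9|z − 4| < 9·(ϵ/9) = ϵ.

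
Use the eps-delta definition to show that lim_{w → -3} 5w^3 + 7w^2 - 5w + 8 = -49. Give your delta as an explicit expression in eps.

delta = min(1, eps/131)

Let eps > 0 be given. We want delta > 0 such that 0 < |w + 3| < delta implies |(5w^3 + 7w^2 - 5w + 8) + 49| < eps.
(5w^3 + 7w^2 - 5w + 8) + 49 = 5w^3 + 7w^2 - 5w + 57 = (w + 3)(5w^2 - 8w + 19).
So |(5w^3 + 7w^2 - 5w + 8) + 49| = |w + 3|·|5w^2 - 8w + 19|.
Assume first that |w + 3| < 1, so |w| < 4. Then |5w^2 - 8w + 19| ≤ 5·4^2 + 8·4 + 19 = 131.
Hence |(5w^3 + 7w^2 - 5w + 8) + 49| ≤ 131|w + 3| < eps provided |w + 3| < eps/131.
Take delta = min(1, eps/131). Then 0 < |w + 3| < delta gives both |w + 3| < 1 and |w + 3| < eps/131, so |(5w^3 + 7w^2 - 5w + 8) + 49| < eps.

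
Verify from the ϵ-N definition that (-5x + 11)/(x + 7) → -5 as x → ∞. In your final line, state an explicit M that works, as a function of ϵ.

M = 46/ϵ

Suppose ϵ > 0. We seek M > 0 such that x > M implies |(-5x + 11)/(x + 7) + 5| < ϵ.
(-5x + 11)/(x + 7) + 5 = ((-5x + 11) − (-5)(x + 7)) / ((x + 7)) = 46/((x + 7)).
For x > 0 we have x + 7 > x, so |(-5x + 11)/(x + 7) + 5| = 46/((x + 7)) < 46/(x) = 46/x.
Thus |(-5x + 11)/(x + 7) + 5| < ϵ whenever x > 46/ϵ.
Take M = 46/ϵ. If x > M then |(-5x + 11)/(x + 7) + 5| < 46/x < ϵ.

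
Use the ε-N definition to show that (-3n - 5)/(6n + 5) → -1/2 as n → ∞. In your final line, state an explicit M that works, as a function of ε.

Fix ε > 0. For n ≥ 1, |(-3n - 5)/(6n + 5) + 1/2| = |-15|/(6(6n + 5)) = 15/(6(6n + 5)).
Since 6n + 5 ≥ 6n for n ≥ 1, this is ≤ 15/(6·6n) = (5/12)/n.
So |(-3n - 5)/(6n + 5) + 1/2| < ε whenever n > (5/12)/ε.
Take M = (5/12)/ε. If n > M then |(-3n - 5)/(6n + 5) + 1/2| ≤ (5/12)/n < ε.

M = (5/12)/ε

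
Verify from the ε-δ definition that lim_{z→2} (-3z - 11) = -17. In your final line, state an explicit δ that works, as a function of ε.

Let ε > 0 be given. We need δ > 0 so that 0 < |z − 2| < δ implies |(-3z - 11) + 17| < ε.
|(-3z - 11) + 17| = |-3z + 6| = 3|z − 2|.
Thus it suffices that |z − 2| < ε/3.
Take δ = ε/3. If 0 < |z − 2| < δ then |(-3z - 11) + 17| = 3|z − 2| < 3·(ε/3) = ε.

δ = ε/3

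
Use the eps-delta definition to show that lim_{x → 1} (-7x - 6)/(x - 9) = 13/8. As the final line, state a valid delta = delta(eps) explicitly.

delta = min(4, (32/69)eps)

Suppose eps > 0. We want delta > 0 with 0 < |x − 1| < delta ⇒ |(-7x - 6)/(x - 9) − (13/8)| < eps.
Combining over a common denominator, (-7x - 6)/(x - 9) − (13/8) = [(-7x - 6)·(-8) − (-13)·(x - 9)] / [(-8)·(x - 9)] = 69(x − 1) / ((-8)(x - 9)).
So |(-7x - 6)/(x - 9) − (13/8)| = 69|x − 1| / (8·|x − 9|).
Restrict delta ≤ 4. Then |x − 1| < 4 gives |x − 9| = |(x − 1) + (-8)| ≥ 8 − 4 = 4.
Hence |(-7x - 6)/(x - 9) − (13/8)| < 69|x − 1|/(8·4) = (69/32)|x − 1|, which is < eps once |x − 1| < (32/69)eps.
Take delta = min(4, (32/69)eps). Then 0 < |x − 1| < delta forces both bounds, so |(-7x - 6)/(x - 9) − (13/8)| < eps.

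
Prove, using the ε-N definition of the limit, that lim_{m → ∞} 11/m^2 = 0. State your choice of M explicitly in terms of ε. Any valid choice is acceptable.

M = (11/ε)^{1/2}

Fix ε > 0. For m ≥ 1, |11/m^2 − 0| = 11/m^2.
11/m^2 < ε ⇔ m^2 > 11/ε ⇔ m > (11/ε)^{1/2}.
Take M = (11/ε)^{1/2}. Then m > M implies 11/m^2 < ε.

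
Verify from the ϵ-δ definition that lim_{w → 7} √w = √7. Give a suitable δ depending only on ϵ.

δ = min(7, √7·ϵ)

Let ϵ > 0. We want δ > 0 such that 0 < |w − 7| < δ implies |√w − √7| < ϵ.
Rationalise: √w − √7 = (w − 7)/(√w + √7), so |√w − √7| = |w − 7|/(√w + √7).
Restrict δ ≤ 7 so that |w − 7| < 7 forces w > 0, and then √w + √7 > √7.
Hence |√w − √7| < |w − 7|/√7, which is < ϵ once |w − 7| < √7·ϵ.
Take δ = min(7, √7·ϵ). If 0 < |w − 7| < δ then w > 0 and |√w − √7| < |w − 7|/√7 < ϵ.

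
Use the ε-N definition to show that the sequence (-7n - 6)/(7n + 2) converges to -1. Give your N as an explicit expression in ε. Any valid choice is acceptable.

Fix ε > 0. For n ≥ 1, |(-7n - 6)/(7n + 2) + 1| = |-28|/(7(7n + 2)) = 28/(7(7n + 2)).
Since 7n + 2 ≥ 7n for n ≥ 1, this is ≤ 28/(7·7n) = (4/7)/n.
So |(-7n - 6)/(7n + 2) + 1| < ε whenever n > (4/7)/ε.
Take N = (4/7)/ε. If n > N then |(-7n - 6)/(7n + 2) + 1| ≤ (4/7)/n < ε.

N = (4/7)/ε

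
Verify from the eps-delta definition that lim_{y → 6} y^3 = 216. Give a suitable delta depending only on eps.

delta = min(1, eps/127)

Let eps > 0. We seek delta > 0 with 0 < |y − 6| < delta ⇒ |y^3 − 216| < eps.
Factor: y^3 − 216 = (y − 6)(y^2 + 6y + 36), so |y^3 − 216| = |y − 6|·|y^2 + 6y + 36|.
Impose delta ≤ 1 so that |y| < 7; then |y^2 + 6y + 36| ≤ 127.
Hence |y^3 − 216| ≤ 127|y − 6|, which is < eps once |y − 6| < eps/127.
Take delta = min(1, eps/127). If 0 < |y − 6| < delta then both bounds hold and |y^3 − 216| ≤ 127|y − 6| < 127·(eps/127) = eps.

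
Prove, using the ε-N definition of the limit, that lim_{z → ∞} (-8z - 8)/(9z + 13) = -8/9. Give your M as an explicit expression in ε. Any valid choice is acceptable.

Let ε > 0. We seek M > 0 such that z > M implies |(-8z - 8)/(9z + 13) + 8/9| < ε.
(-8z - 8)/(9z + 13) + 8/9 = (9(-8z - 8) − (-8)(9z + 13)) / (9(9z + 13)) = 32/(9(9z + 13)).
For z > 0 we have 9z + 13 > 9z, so |(-8z - 8)/(9z + 13) + 8/9| = 32/(9(9z + 13)) < 32/(9·9z) = (32/81)/z.
Thus |(-8z - 8)/(9z + 13) + 8/9| < ε whenever z > (32/81)/ε.
Take M = (32/81)/ε. If z > M then |(-8z - 8)/(9z + 13) + 8/9| < (32/81)/z < ε.

M = (32/81)/ε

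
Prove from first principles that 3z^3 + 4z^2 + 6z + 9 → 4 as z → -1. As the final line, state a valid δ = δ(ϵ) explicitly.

δ = min(1, ϵ/19)

Let ϵ > 0 be given. We want δ > 0 such that 0 < |z + 1| < δ implies |(3z^3 + 4z^2 + 6z + 9) − 4| < ϵ.
(3z^3 + 4z^2 + 6z + 9) − 4 = 3z^3 + 4z^2 + 6z + 5 = (z + 1)(3z^2 + z + 5).
So |(3z^3 + 4z^2 + 6z + 9) − 4| = |z + 1|·|3z^2 + z + 5|.
Assume first that |z + 1| < 1, so |z| < 2. Then |3z^2 + z + 5| ≤ 3·2^2 + 2 + 5 = 19.
Hence |(3z^3 + 4z^2 + 6z + 9) − 4| ≤ 19|z + 1| < ϵ provided |z + 1| < ϵ/19.
Take δ = min(1, ϵ/19). Then 0 < |z + 1| < δ gives both |z + 1| < 1 and |z + 1| < ϵ/19, so |(3z^3 + 4z^2 + 6z + 9) − 4| < ϵ.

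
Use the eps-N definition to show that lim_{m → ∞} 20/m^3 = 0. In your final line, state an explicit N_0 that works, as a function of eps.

N_0 = (20/eps)^{1/3}

Suppose eps > 0. For m ≥ 1, |20/m^3 − 0| = 20/m^3.
20/m^3 < eps ⇔ m^3 > 20/eps ⇔ m > (20/eps)^{1/3}.
Take N_0 = (20/eps)^{1/3}. Then m > N_0 implies 20/m^3 < eps.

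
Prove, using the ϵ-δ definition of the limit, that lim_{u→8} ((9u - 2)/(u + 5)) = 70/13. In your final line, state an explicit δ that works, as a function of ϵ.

Fix ϵ > 0. We want δ > 0 with 0 < |u − 8| < δ ⇒ |(9u - 2)/(u + 5) − (70/13)| < ϵ.
Combining over a common denominator, (9u - 2)/(u + 5) − (70/13) = [(9u - 2)·13 − 70·(u + 5)] / [13·(u + 5)] = 47(u − 8) / (13(u + 5)).
So |(9u - 2)/(u + 5) − (70/13)| = 47|u − 8| / (13·|u + 5|).
Require δ ≤ 13/2, so |u + 5| ≥ |13| − |u − 8| > 13 − 13/2 = 13/2.
Hence |(9u - 2)/(u + 5) − (70/13)| < 47|u − 8|/(13·(13/2)) = (94/169)|u − 8|, which is < ϵ once |u − 8| < (169/94)ϵ.
Take δ = min(13/2, (169/94)ϵ). Then 0 < |u − 8| < δ forces both bounds, so |(9u - 2)/(u + 5) − (70/13)| < ϵ.

δ = min(13/2, (169/94)ϵ)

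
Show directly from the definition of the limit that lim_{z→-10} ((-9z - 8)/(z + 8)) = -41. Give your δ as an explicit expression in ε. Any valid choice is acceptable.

Suppose ε > 0. We want δ > 0 with 0 < |z + 10| < δ ⇒ |(-9z - 8)/(z + 8) + 41| < ε.
Combining over a common denominator, (-9z - 8)/(z + 8) + 41 = [(-9z - 8)·(-2) − 82·(z + 8)] / [(-2)·(z + 8)] = -64(z + 10) / ((-2)(z + 8)).
So |(-9z - 8)/(z + 8) + 41| = 64|z + 10| / (2·|z + 8|).
Require δ ≤ 1, so |z + 8| ≥ |-2| − |z + 10| > 2 − 1 = 1.
Hence |(-9z - 8)/(z + 8) + 41| < 64|z + 10|/(2·1) = 32|z + 10|, which is < ε once |z + 10| < (1/32)ε.
Take δ = min(1, (1/32)ε). Then 0 < |z + 10| < δ forces both bounds, so |(-9z - 8)/(z + 8) + 41| < ε.

δ = min(1, (1/32)ε)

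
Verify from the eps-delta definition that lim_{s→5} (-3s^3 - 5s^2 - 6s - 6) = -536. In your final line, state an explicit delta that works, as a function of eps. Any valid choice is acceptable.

Let eps > 0. We want delta > 0 such that 0 < |s − 5| < delta implies |(-3s^3 - 5s^2 - 6s - 6) + 536| < eps.
(-3s^3 - 5s^2 - 6s - 6) + 536 = -3s^3 - 5s^2 - 6s + 530 = (s − 5)(-3s^2 - 20s - 106).
So |(-3s^3 - 5s^2 - 6s - 6) + 536| = |s − 5|·|-3s^2 - 20s - 106|.
Require delta ≤ 1. Then |s − 5| < 1 gives |s| < 6, and by the triangle inequality |-3s^2 - 20s - 106| ≤ 3·6^2 + 20·6 + 106 = 334.
Hence |(-3s^3 - 5s^2 - 6s - 6) + 536| ≤ 334|s − 5| < eps provided |s − 5| < eps/334.
Choosing delta = min(1, eps/334) ensures both conditions, hence |(-3s^3 - 5s^2 - 6s - 6) + 536| < eps.

delta = min(1, eps/334)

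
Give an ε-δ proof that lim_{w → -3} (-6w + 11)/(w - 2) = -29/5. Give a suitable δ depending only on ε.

Fix ε > 0. We want δ > 0 with 0 < |w + 3| < δ ⇒ |(-6w + 11)/(w - 2) + 29/5| < ε.
Combining over a common denominator, (-6w + 11)/(w - 2) + 29/5 = [(-6w + 11)·(-5) − 29·(w - 2)] / [(-5)·(w - 2)] = 1(w + 3) / ((-5)(w - 2)).
So |(-6w + 11)/(w - 2) + 29/5| = |w + 3| / (5·|w − 2|).
Restrict δ ≤ 5/2. Then |w + 3| < 5/2 gives |w − 2| = |(w + 3) + (-5)| ≥ 5 − 5/2 = 5/2.
Hence |(-6w + 11)/(w - 2) + 29/5| < |w + 3|/(5·(5/2)) = (2/25)|w + 3|, which is < ε once |w + 3| < (25/2)ε.
Take δ = min(5/2, (25/2)ε). Then 0 < |w + 3| < δ forces both bounds, so |(-6w + 11)/(w - 2) + 29/5| < ε.

δ = min(5/2, (25/2)ε)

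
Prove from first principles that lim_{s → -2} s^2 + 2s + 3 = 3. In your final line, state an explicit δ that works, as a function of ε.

δ = min(1, ε/3)

Let ε > 0. We want δ > 0 such that 0 < |s + 2| < δ implies |(s^2 + 2s + 3) − 3| < ε.
(s^2 + 2s + 3) − 3 = s^2 + 2s = (s + 2)(s).
So |(s^2 + 2s + 3) − 3| = |s + 2|·|s|.
Require δ ≤ 1. Then |s + 2| < 1 gives |s| < 3, and by the triangle inequality |s| ≤ 3 = 3.
Hence |(s^2 + 2s + 3) − 3| ≤ 3|s + 2| < ε provided |s + 2| < ε/3.
Take δ = min(1, ε/3). Then 0 < |s + 2| < δ gives both |s + 2| < 1 and |s + 2| < ε/3, so |(s^2 + 2s + 3) − 3| < ε.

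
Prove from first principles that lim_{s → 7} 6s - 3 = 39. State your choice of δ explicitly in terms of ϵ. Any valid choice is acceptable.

Let ϵ > 0 be given. We need δ > 0 so that 0 < |s − 7| < δ implies |(6s - 3) − 39| < ϵ.
|(6s - 3) − 39| = |6s - 42| = 6|s − 7|.
Thus it suffices that |s − 7| < ϵ/6.
Take δ = ϵ/6. If 0 < |s − 7| < δ then |(6s - 3) − 39| = 6|s − 7| < 6·(ϵ/6) = ϵ.

δ = ϵ/6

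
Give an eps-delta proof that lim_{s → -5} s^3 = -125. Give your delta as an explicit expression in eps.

delta = min(1, eps/91)

Fix eps > 0. We seek delta > 0 with 0 < |s + 5| < delta ⇒ |s^3 + 125| < eps.
Factor: s^3 + 125 = (s + 5)(s^2 - 5s + 25), so |s^3 + 125| = |s + 5|·|s^2 - 5s + 25|.
Impose delta ≤ 1 so that |s| < 6; then |s^2 - 5s + 25| ≤ 91.
Hence |s^3 + 125| ≤ 91|s + 5|, which is < eps once |s + 5| < eps/91.
Take delta = min(1, eps/91). If 0 < |s + 5| < delta then both bounds hold and |s^3 + 125| ≤ 91|s + 5| < 91·(eps/91) = eps.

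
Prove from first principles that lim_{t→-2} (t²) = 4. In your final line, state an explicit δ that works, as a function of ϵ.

δ = min(1, ϵ/5)

Let ϵ > 0 be given. We seek δ > 0 with 0 < |t + 2| < δ ⇒ |t² − 4| < ϵ.
Factor: t² − 4 = (t + 2)(t - 2), so |t² − 4| = |t + 2|·|t - 2|.
Impose δ ≤ 1 so that |t| < 3; then |t - 2| ≤ 5.
Hence |t² − 4| ≤ 5|t + 2|, which is < ϵ once |t + 2| < ϵ/5.
Take δ = min(1, ϵ/5). If 0 < |t + 2| < δ then both bounds hold and |t² − 4| ≤ 5|t + 2| < 5·(ϵ/5) = ϵ.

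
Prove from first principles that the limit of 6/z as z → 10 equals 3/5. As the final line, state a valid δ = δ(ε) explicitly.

Suppose ε > 0. We seek δ > 0 such that 0 < |z − 10| < δ implies |6/z − (3/5)| < ε.
|6/z − (3/5)| = 6·|10 − z|/(10·|z|) = 6|z − 10|/(10|z|).
Restrict δ ≤ 5. Then |z − 10| < 5 gives |z| > 5, so 10|z| > 50.
Then |6/z − (3/5)| < 6|z − 10|/50, which is < ε when |z − 10| < (25/3)ε.
Take δ = min(5, (25/3)ε). Then 0 < |z − 10| < δ gives both |z − 10| < 5 and |z − 10| < (25/3)ε, so |6/z − (3/5)| < ε.

δ = min(5, (25/3)ε)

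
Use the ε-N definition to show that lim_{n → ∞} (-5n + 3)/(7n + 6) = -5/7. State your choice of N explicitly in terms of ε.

Let ε > 0. For n ≥ 1, |(-5n + 3)/(7n + 6) + 5/7| = |51|/(7(7n + 6)) = 51/(7(7n + 6)).
Since 7n + 6 ≥ 7n for n ≥ 1, this is ≤ 51/(7·7n) = (51/49)/n.
So |(-5n + 3)/(7n + 6) + 5/7| < ε whenever n > (51/49)/ε.
Take N = (51/49)/ε. If n > N then |(-5n + 3)/(7n + 6) + 5/7| ≤ (51/49)/n < ε.

N = (51/49)/ε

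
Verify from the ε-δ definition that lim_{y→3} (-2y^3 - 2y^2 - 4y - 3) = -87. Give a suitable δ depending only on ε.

Let ε > 0. We want δ > 0 such that 0 < |y − 3| < δ implies |(-2y^3 - 2y^2 - 4y - 3) + 87| < ε.
(-2y^3 - 2y^2 - 4y - 3) + 87 = -2y^3 - 2y^2 - 4y + 84 = (y − 3)(-2y^2 - 8y - 28).
So |(-2y^3 - 2y^2 - 4y - 3) + 87| = |y − 3|·|-2y^2 - 8y - 28|.
Require δ ≤ 2. Then |y − 3| < 2 gives |y| < 5, and by the triangle inequality |-2y^2 - 8y - 28| ≤ 2·5^2 + 8·5 + 28 = 118.
Hence |(-2y^3 - 2y^2 - 4y - 3) + 87| ≤ 118|y − 3| < ε provided |y − 3| < ε/118.
Take δ = min(2, ε/118). Then 0 < |y − 3| < δ gives both |y − 3| < 2 and |y − 3| < ε/118, so |(-2y^3 - 2y^2 - 4y - 3) + 87| < ε.

δ = min(2, ε/118)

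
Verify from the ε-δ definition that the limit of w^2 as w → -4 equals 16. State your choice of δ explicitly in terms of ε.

Suppose ε > 0. We seek δ > 0 with 0 < |w + 4| < δ ⇒ |w^2 − 16| < ε.
Factor: w^2 − 16 = (w + 4)(w - 4), so |w^2 − 16| = |w + 4|·|w - 4|.
Restrict δ ≤ 2. Then |w + 4| < 2 gives |w| < 6, so by the triangle inequality |w - 4| ≤ 6 + 4 = 10.
Hence |w^2 − 16| ≤ 10|w + 4|, which is < ε once |w + 4| < ε/10.
Take δ = min(2, ε/10). If 0 < |w + 4| < δ then both bounds hold and |w^2 − 16| ≤ 10|w + 4| < 10·(ε/10) = ε.

δ = min(2, ε/10)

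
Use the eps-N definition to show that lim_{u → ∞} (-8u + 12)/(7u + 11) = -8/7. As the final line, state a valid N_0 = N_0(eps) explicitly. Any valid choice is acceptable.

N_0 = (172/49)/eps

Let eps > 0 be given. We seek N_0 > 0 such that u > N_0 implies |(-8u + 12)/(7u + 11) + 8/7| < eps.
(-8u + 12)/(7u + 11) + 8/7 = (7(-8u + 12) − (-8)(7u + 11)) / (7(7u + 11)) = 172/(7(7u + 11)).
For u > 0 we have 7u + 11 > 7u, so |(-8u + 12)/(7u + 11) + 8/7| = 172/(7(7u + 11)) < 172/(7·7u) = (172/49)/u.
Thus |(-8u + 12)/(7u + 11) + 8/7| < eps whenever u > (172/49)/eps.
Take N_0 = (172/49)/eps. If u > N_0 then |(-8u + 12)/(7u + 11) + 8/7| < (172/49)/u < eps.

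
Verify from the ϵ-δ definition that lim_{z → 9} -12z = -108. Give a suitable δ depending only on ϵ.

δ = ϵ/12

Fix ϵ > 0. We need δ > 0 so that 0 < |z − 9| < δ implies |(-12z) + 108| < ϵ.
Since (-12z) + 108 = -12(z − 9), we have |(-12z) + 108| = 12|z − 9|.
Thus it suffices that |z − 9| < ϵ/12.
Choosing δ = ϵ/12 gives |(-12z) + 108| = 12|z − 9| < ϵ whenever |z − 9| < δ.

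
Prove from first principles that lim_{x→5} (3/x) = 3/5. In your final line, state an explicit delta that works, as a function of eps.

Fix eps > 0. We seek delta > 0 such that 0 < |x − 5| < delta implies |3/x − (3/5)| < eps.
|3/x − (3/5)| = 3·|5 − x|/(5·|x|) = 3|x − 5|/(5|x|).
Restrict delta ≤ 5/2. Then |x − 5| < 5/2 gives |x| > 5/2, so 5|x| > 25/2.
Then |3/x − (3/5)| < 3|x − 5|/(25/2), which is < eps when |x − 5| < (25/6)eps.
Take delta = min(5/2, (25/6)eps). Then 0 < |x − 5| < delta gives both |x − 5| < 5/2 and |x − 5| < (25/6)eps, so |3/x − (3/5)| < eps.

delta = min(5/2, (25/6)eps)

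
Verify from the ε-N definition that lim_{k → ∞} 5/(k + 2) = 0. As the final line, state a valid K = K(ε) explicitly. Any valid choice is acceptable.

K = 5/ε

Let ε > 0 be given. For k ≥ 1, |5/(k + 2) − 0| = 5/(k + 2) ≤ 5/k.
We need 5/k < ε, i.e. k > 5/ε.
Take K = 5/ε. If k > K then |5/(k + 2)| ≤ 5/k < ε.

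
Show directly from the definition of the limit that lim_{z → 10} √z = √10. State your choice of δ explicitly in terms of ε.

δ = min(10, √10·ε)

Suppose ε > 0. We want δ > 0 such that 0 < |z − 10| < δ implies |√z − √10| < ε.
Rationalise: √z − √10 = (z − 10)/(√z + √10), so |√z − √10| = |z − 10|/(√z + √10).
Restrict δ ≤ 10 so that |z − 10| < 10 forces z > 0, and then √z + √10 > √10.
Hence |√z − √10| < |z − 10|/√10, which is < ε once |z − 10| < √10·ε.
Take δ = min(10, √10·ε). If 0 < |z − 10| < δ then z > 0 and |√z − √10| < |z − 10|/√10 < ε.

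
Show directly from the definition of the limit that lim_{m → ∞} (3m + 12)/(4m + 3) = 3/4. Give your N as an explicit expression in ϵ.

Let ϵ > 0. For m ≥ 1, |(3m + 12)/(4m + 3) − (3/4)| = |39|/(4(4m + 3)) = 39/(4(4m + 3)).
Since 4m + 3 ≥ 4m for m ≥ 1, this is ≤ 39/(4·4m) = (39/16)/m.
So |(3m + 12)/(4m + 3) − (3/4)| < ϵ whenever m > (39/16)/ϵ.
Take N = (39/16)/ϵ. If m > N then |(3m + 12)/(4m + 3) − (3/4)| ≤ (39/16)/m < ϵ.

N = (39/16)/ϵ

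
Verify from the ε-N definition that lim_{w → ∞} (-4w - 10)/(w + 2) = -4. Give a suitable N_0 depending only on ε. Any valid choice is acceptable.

Fix ε > 0. We seek N_0 > 0 such that w > N_0 implies |(-4w - 10)/(w + 2) + 4| < ε.
(-4w - 10)/(w + 2) + 4 = ((-4w - 10) − (-4)(w + 2)) / ((w + 2)) = -2/((w + 2)).
For w > 0 we have w + 2 > w, so |(-4w - 10)/(w + 2) + 4| = 2/((w + 2)) < 2/(w) = 2/w.
Thus |(-4w - 10)/(w + 2) + 4| < ε whenever w > 2/ε.
Take N_0 = 2/ε. If w > N_0 then |(-4w - 10)/(w + 2) + 4| < 2/w < ε.

N_0 = 2/ε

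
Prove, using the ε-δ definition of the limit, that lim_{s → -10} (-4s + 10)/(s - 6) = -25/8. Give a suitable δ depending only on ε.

δ = min(8, (64/7)ε)

Let ε > 0 be given. We want δ > 0 with 0 < |s + 10| < δ ⇒ |(-4s + 10)/(s - 6) + 25/8| < ε.
Combining over a common denominator, (-4s + 10)/(s - 6) + 25/8 = [(-4s + 10)·(-16) − 50·(s - 6)] / [(-16)·(s - 6)] = 14(s + 10) / ((-16)(s - 6)).
So |(-4s + 10)/(s - 6) + 25/8| = 14|s + 10| / (16·|s − 6|).
Require δ ≤ 8, so |s − 6| ≥ |-16| − |s + 10| > 16 − 8 = 8.
Hence |(-4s + 10)/(s - 6) + 25/8| < 14|s + 10|/(16·8) = (7/64)|s + 10|, which is < ε once |s + 10| < (64/7)ε.
Take δ = min(8, (64/7)ε). Then 0 < |s + 10| < δ forces both bounds, so |(-4s + 10)/(s - 6) + 25/8| < ε.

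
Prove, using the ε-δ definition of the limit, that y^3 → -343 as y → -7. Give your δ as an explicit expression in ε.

Let ε > 0 be given. We seek δ > 0 with 0 < |y + 7| < δ ⇒ |y^3 + 343| < ε.
Factor: y^3 + 343 = (y + 7)(y^2 - 7y + 49), so |y^3 + 343| = |y + 7|·|y^2 - 7y + 49|.
Impose δ ≤ 2 so that |y| < 9; then |y^2 - 7y + 49| ≤ 193.
Hence |y^3 + 343| ≤ 193|y + 7|, which is < ε once |y + 7| < ε/193.
Take δ = min(2, ε/193). If 0 < |y + 7| < δ then both bounds hold and |y^3 + 343| ≤ 193|y + 7| < 193·(ε/193) = ε.

δ = min(2, ε/193)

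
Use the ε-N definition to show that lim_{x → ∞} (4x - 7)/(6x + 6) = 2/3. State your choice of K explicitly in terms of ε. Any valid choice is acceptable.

Suppose ε > 0. We seek K > 0 such that x > K implies |(4x - 7)/(6x + 6) − (2/3)| < ε.
(4x - 7)/(6x + 6) − (2/3) = (6(4x - 7) − 4(6x + 6)) / (6(6x + 6)) = -66/(6(6x + 6)).
For x > 0 we have 6x + 6 > 6x, so |(4x - 7)/(6x + 6) − (2/3)| = 66/(6(6x + 6)) < 66/(6·6x) = (11/6)/x.
Thus |(4x - 7)/(6x + 6) − (2/3)| < ε whenever x > (11/6)/ε.
Take K = (11/6)/ε. If x > K then |(4x - 7)/(6x + 6) − (2/3)| < (11/6)/x < ε.

K = (11/6)/ε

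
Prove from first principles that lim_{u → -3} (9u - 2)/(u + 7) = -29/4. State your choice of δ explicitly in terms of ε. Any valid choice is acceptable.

Fix ε > 0. We want δ > 0 with 0 < |u + 3| < δ ⇒ |(9u - 2)/(u + 7) + 29/4| < ε.
Combining over a common denominator, (9u - 2)/(u + 7) + 29/4 = [(9u - 2)·4 − (-29)·(u + 7)] / [4·(u + 7)] = 65(u + 3) / (4(u + 7)).
So |(9u - 2)/(u + 7) + 29/4| = 65|u + 3| / (4·|u + 7|).
Require δ ≤ 2, so |u + 7| ≥ |4| − |u + 3| > 4 − 2 = 2.
Hence |(9u - 2)/(u + 7) + 29/4| < 65|u + 3|/(4·2) = (65/8)|u + 3|, which is < ε once |u + 3| < (8/65)ε.
Take δ = min(2, (8/65)ε). Then 0 < |u + 3| < δ forces both bounds, so |(9u - 2)/(u + 7) + 29/4| < ε.

δ = min(2, (8/65)ε)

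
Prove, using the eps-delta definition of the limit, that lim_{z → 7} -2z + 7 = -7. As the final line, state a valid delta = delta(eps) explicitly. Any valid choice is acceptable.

Suppose eps > 0. We need delta > 0 so that 0 < |z − 7| < delta implies |(-2z + 7) + 7| < eps.
|(-2z + 7) + 7| = |-2z + 14| = 2|z − 7|.
Thus it suffices that |z − 7| < eps/2.
Choosing delta = eps/2 gives |(-2z + 7) + 7| = 2|z − 7| < eps whenever |z − 7| < delta.

delta = eps/2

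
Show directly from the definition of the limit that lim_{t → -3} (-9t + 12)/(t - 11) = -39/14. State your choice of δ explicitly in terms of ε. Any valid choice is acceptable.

Fix ε > 0. We want δ > 0 with 0 < |t + 3| < δ ⇒ |(-9t + 12)/(t - 11) + 39/14| < ε.
Combining over a common denominator, (-9t + 12)/(t - 11) + 39/14 = [(-9t + 12)·(-14) − 39·(t - 11)] / [(-14)·(t - 11)] = 87(t + 3) / ((-14)(t - 11)).
So |(-9t + 12)/(t - 11) + 39/14| = 87|t + 3| / (14·|t − 11|).
Require δ ≤ 7, so |t − 11| ≥ |-14| − |t + 3| > 14 − 7 = 7.
Hence |(-9t + 12)/(t - 11) + 39/14| < 87|t + 3|/(14·7) = (87/98)|t + 3|, which is < ε once |t + 3| < (98/87)ε.
Take δ = min(7, (98/87)ε). Then 0 < |t + 3| < δ forces both bounds, so |(-9t + 12)/(t - 11) + 39/14| < ε.

δ = min(7, (98/87)ε)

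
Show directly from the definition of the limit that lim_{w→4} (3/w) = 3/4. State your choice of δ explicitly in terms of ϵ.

δ = min(2, (8/3)ϵ)

Fix ϵ > 0. We seek δ > 0 such that 0 < |w − 4| < δ implies |3/w − (3/4)| < ϵ.
|3/w − (3/4)| = 3·|4 − w|/(4·|w|) = 3|w − 4|/(4|w|).
Require δ ≤ 2 so that |w| > 4 − 2 = 2, hence 4|w| > 8.
Then |3/w − (3/4)| < 3|w − 4|/8, which is < ϵ when |w − 4| < (8/3)ϵ.
Take δ = min(2, (8/3)ϵ). Then 0 < |w − 4| < δ gives both |w − 4| < 2 and |w − 4| < (8/3)ϵ, so |3/w − (3/4)| < ϵ.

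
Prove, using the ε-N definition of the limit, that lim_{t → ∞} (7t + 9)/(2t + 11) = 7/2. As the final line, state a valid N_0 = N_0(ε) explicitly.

Let ε > 0 be given. We seek N_0 > 0 such that t > N_0 implies |(7t + 9)/(2t + 11) − (7/2)| < ε.
(7t + 9)/(2t + 11) − (7/2) = (2(7t + 9) − 7(2t + 11)) / (2(2t + 11)) = -59/(2(2t + 11)).
For t > 0 we have 2t + 11 > 2t, so |(7t + 9)/(2t + 11) − (7/2)| = 59/(2(2t + 11)) < 59/(2·2t) = (59/4)/t.
Thus |(7t + 9)/(2t + 11) − (7/2)| < ε whenever t > (59/4)/ε.
Take N_0 = (59/4)/ε. If t > N_0 then |(7t + 9)/(2t + 11) − (7/2)| < (59/4)/t < ε.

N_0 = (59/4)/ε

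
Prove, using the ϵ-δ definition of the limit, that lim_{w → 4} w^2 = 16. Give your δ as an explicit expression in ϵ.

Let ϵ > 0. We seek δ > 0 with 0 < |w − 4| < δ ⇒ |w^2 − 16| < ϵ.
Factor: w^2 − 16 = (w − 4)(w + 4), so |w^2 − 16| = |w − 4|·|w + 4|.
Restrict δ ≤ 1. Then |w − 4| < 1 gives |w| < 5, so by the triangle inequality |w + 4| ≤ 5 + 4 = 9.
Hence |w^2 − 16| ≤ 9|w − 4|, which is < ϵ once |w − 4| < ϵ/9.
Take δ = min(1, ϵ/9). If 0 < |w − 4| < δ then both bounds hold and |w^2 − 16| ≤ 9|w − 4| < 9·(ϵ/9) = ϵ.

δ = min(1, ϵ/9)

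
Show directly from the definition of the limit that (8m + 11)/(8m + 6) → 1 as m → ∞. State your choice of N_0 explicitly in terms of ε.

N_0 = (5/8)/ε

Suppose ε > 0. For m ≥ 1, |(8m + 11)/(8m + 6) − 1| = |40|/(8(8m + 6)) = 40/(8(8m + 6)).
Since 8m + 6 ≥ 8m for m ≥ 1, this is ≤ 40/(8·8m) = (5/8)/m.
So |(8m + 11)/(8m + 6) − 1| < ε whenever m > (5/8)/ε.
Take N_0 = (5/8)/ε. If m > N_0 then |(8m + 11)/(8m + 6) − 1| ≤ (5/8)/m < ε.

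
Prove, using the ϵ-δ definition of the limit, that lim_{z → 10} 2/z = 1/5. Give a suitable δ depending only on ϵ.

Let ϵ > 0 be given. We seek δ > 0 such that 0 < |z − 10| < δ implies |2/z − (1/5)| < ϵ.
|2/z − (1/5)| = 2·|10 − z|/(10·|z|) = 2|z − 10|/(10|z|).
Restrict δ ≤ 5. Then |z − 10| < 5 gives |z| > 5, so 10|z| > 50.
Then |2/z − (1/5)| < 2|z − 10|/50, which is < ϵ when |z − 10| < 25ϵ.
Take δ = min(5, 25ϵ). Then 0 < |z − 10| < δ gives both |z − 10| < 5 and |z − 10| < 25ϵ, so |2/z − (1/5)| < ϵ.

δ = min(5, 25ϵ)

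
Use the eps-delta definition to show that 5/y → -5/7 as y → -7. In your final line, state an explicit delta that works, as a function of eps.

Let eps > 0 be given. We seek delta > 0 such that 0 < |y + 7| < delta implies |5/y + 5/7| < eps.
|5/y + 5/7| = 5·|-7 − y|/(7·|y|) = 5|y + 7|/(7|y|).
Require delta ≤ 7/2 so that |y| > 7 − 7/2 = 7/2, hence 7|y| > 49/2.
Then |5/y + 5/7| < 5|y + 7|/(49/2), which is < eps when |y + 7| < (49/10)eps.
Take delta = min(7/2, (49/10)eps). Then 0 < |y + 7| < delta gives both |y + 7| < 7/2 and |y + 7| < (49/10)eps, so |5/y + 5/7| < eps.

delta = min(7/2, (49/10)eps)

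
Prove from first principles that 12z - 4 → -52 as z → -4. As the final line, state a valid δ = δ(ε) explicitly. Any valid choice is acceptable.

δ = ε/12

Suppose ε > 0. We need δ > 0 so that 0 < |z + 4| < δ implies |(12z - 4) + 52| < ε.
Since (12z - 4) + 52 = 12(z + 4), we have |(12z - 4) + 52| = 12|z + 4|.
So 12|z + 4| < ε exactly when |z + 4| < ε/12.
Take δ = ε/12. If 0 < |z + 4| < δ then |(12z - 4) + 52| = 12|z + 4| < 12·(ε/12) = ε.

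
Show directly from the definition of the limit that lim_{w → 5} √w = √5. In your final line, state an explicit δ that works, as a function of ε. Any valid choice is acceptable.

δ = min(5, √5·ε)

Let ε > 0. We want δ > 0 such that 0 < |w − 5| < δ implies |√w − √5| < ε.
Multiplying by the conjugate, |√w − √5| = |w − 5|/(√w + √5).
Restrict δ ≤ 5 so that |w − 5| < 5 forces w > 0, and then √w + √5 > √5.
Hence |√w − √5| < |w − 5|/√5, which is < ε once |w − 5| < √5·ε.
Take δ = min(5, √5·ε). If 0 < |w − 5| < δ then w > 0 and |√w − √5| < |w − 5|/√5 < ε.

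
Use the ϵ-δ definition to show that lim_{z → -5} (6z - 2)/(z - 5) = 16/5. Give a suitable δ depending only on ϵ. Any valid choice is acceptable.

δ = min(5, (25/14)ϵ)

Fix ϵ > 0. We want δ > 0 with 0 < |z + 5| < δ ⇒ |(6z - 2)/(z - 5) − (16/5)| < ϵ.
Combining over a common denominator, (6z - 2)/(z - 5) − (16/5) = [(6z - 2)·(-10) − (-32)·(z - 5)] / [(-10)·(z - 5)] = -28(z + 5) / ((-10)(z - 5)).
So |(6z - 2)/(z - 5) − (16/5)| = 28|z + 5| / (10·|z − 5|).
Restrict δ ≤ 5. Then |z + 5| < 5 gives |z − 5| = |(z + 5) + (-10)| ≥ 10 − 5 = 5.
Hence |(6z - 2)/(z - 5) − (16/5)| < 28|z + 5|/(10·5) = (14/25)|z + 5|, which is < ϵ once |z + 5| < (25/14)ϵ.
Take δ = min(5, (25/14)ϵ). Then 0 < |z + 5| < δ forces both bounds, so |(6z - 2)/(z - 5) − (16/5)| < ϵ.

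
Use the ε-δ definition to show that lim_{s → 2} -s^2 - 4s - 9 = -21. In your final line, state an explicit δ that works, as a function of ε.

Let ε > 0. We want δ > 0 such that 0 < |s − 2| < δ implies |(-s^2 - 4s - 9) + 21| < ε.
(-s^2 - 4s - 9) + 21 = -s^2 - 4s + 12 = (s − 2)(-s - 6).
So |(-s^2 - 4s - 9) + 21| = |s − 2|·|-s - 6|.
Require δ ≤ 1. Then |s − 2| < 1 gives |s| < 3, and by the triangle inequality |-s - 6| ≤ 3 + 6 = 9.
Hence |(-s^2 - 4s - 9) + 21| ≤ 9|s − 2| < ε provided |s − 2| < ε/9.
Take δ = min(1, ε/9). Then 0 < |s − 2| < δ gives both |s − 2| < 1 and |s − 2| < ε/9, so |(-s^2 - 4s - 9) + 21| < ε.

δ = min(1, ε/9)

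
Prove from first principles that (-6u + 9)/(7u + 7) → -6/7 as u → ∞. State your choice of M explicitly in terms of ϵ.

Fix ϵ > 0. We seek M > 0 such that u > M implies |(-6u + 9)/(7u + 7) + 6/7| < ϵ.
(-6u + 9)/(7u + 7) + 6/7 = (7(-6u + 9) − (-6)(7u + 7)) / (7(7u + 7)) = 105/(7(7u + 7)).
For u > 0 we have 7u + 7 > 7u, so |(-6u + 9)/(7u + 7) + 6/7| = 105/(7(7u + 7)) < 105/(7·7u) = (15/7)/u.
Thus |(-6u + 9)/(7u + 7) + 6/7| < ϵ whenever u > (15/7)/ϵ.
Take M = (15/7)/ϵ. If u > M then |(-6u + 9)/(7u + 7) + 6/7| < (15/7)/u < ϵ.

M = (15/7)/ϵ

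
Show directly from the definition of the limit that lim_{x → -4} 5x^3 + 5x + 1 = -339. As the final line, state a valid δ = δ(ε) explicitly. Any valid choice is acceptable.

δ = min(2, ε/385)

Fix ε > 0. We want δ > 0 such that 0 < |x + 4| < δ implies |(5x^3 + 5x + 1) + 339| < ε.
(5x^3 + 5x + 1) + 339 = 5x^3 + 5x + 340 = (x + 4)(5x^2 - 20x + 85).
So |(5x^3 + 5x + 1) + 339| = |x + 4|·|5x^2 - 20x + 85|.
Assume first that |x + 4| < 2, so |x| < 6. Then |5x^2 - 20x + 85| ≤ 5·6^2 + 20·6 + 85 = 385.
Hence |(5x^3 + 5x + 1) + 339| ≤ 385|x + 4| < ε provided |x + 4| < ε/385.
Take δ = min(2, ε/385). Then 0 < |x + 4| < δ gives both |x + 4| < 2 and |x + 4| < ε/385, so |(5x^3 + 5x + 1) + 339| < ε.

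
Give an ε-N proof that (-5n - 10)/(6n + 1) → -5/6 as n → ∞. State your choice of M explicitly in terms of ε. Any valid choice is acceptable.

M = (55/36)/ε

Fix ε > 0. For n ≥ 1, |(-5n - 10)/(6n + 1) + 5/6| = |-55|/(6(6n + 1)) = 55/(6(6n + 1)).
Since 6n + 1 ≥ 6n for n ≥ 1, this is ≤ 55/(6·6n) = (55/36)/n.
So |(-5n - 10)/(6n + 1) + 5/6| < ε whenever n > (55/36)/ε.
Take M = (55/36)/ε. If n > M then |(-5n - 10)/(6n + 1) + 5/6| ≤ (55/36)/n < ε.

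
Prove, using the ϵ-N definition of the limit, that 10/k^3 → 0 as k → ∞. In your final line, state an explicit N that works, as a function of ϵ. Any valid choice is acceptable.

Fix ϵ > 0. For k ≥ 1, |10/k^3 − 0| = 10/k^3.
10/k^3 < ϵ ⇔ k^3 > 10/ϵ ⇔ k > (10/ϵ)^{1/3}.
Take N = (10/ϵ)^{1/3}. Then k > N implies 10/k^3 < ϵ.

N = (10/ϵ)^{1/3}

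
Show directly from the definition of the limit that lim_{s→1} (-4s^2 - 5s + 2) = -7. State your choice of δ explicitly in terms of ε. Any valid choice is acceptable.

Let ε > 0 be given. We want δ > 0 such that 0 < |s − 1| < δ implies |(-4s^2 - 5s + 2) + 7| < ε.
(-4s^2 - 5s + 2) + 7 = -4s^2 - 5s + 9 = (s − 1)(-4s - 9).
So |(-4s^2 - 5s + 2) + 7| = |s − 1|·|-4s - 9|.
Assume first that |s − 1| < 1, so |s| < 2. Then |-4s - 9| ≤ 4·2 + 9 = 17.
Hence |(-4s^2 - 5s + 2) + 7| ≤ 17|s − 1| < ε provided |s − 1| < ε/17.
Choosing δ = min(1, ε/17) ensures both conditions, hence |(-4s^2 - 5s + 2) + 7| < ε.

δ = min(1, ε/17)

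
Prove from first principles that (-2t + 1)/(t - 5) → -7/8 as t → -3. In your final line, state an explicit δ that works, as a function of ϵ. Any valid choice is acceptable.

δ = min(4, (32/9)ϵ)

Let ϵ > 0. We want δ > 0 with 0 < |t + 3| < δ ⇒ |(-2t + 1)/(t - 5) + 7/8| < ϵ.
Combining over a common denominator, (-2t + 1)/(t - 5) + 7/8 = [(-2t + 1)·(-8) − 7·(t - 5)] / [(-8)·(t - 5)] = 9(t + 3) / ((-8)(t - 5)).
So |(-2t + 1)/(t - 5) + 7/8| = 9|t + 3| / (8·|t − 5|).
Restrict δ ≤ 4. Then |t + 3| < 4 gives |t − 5| = |(t + 3) + (-8)| ≥ 8 − 4 = 4.
Hence |(-2t + 1)/(t - 5) + 7/8| < 9|t + 3|/(8·4) = (9/32)|t + 3|, which is < ϵ once |t + 3| < (32/9)ϵ.
Take δ = min(4, (32/9)ϵ). Then 0 < |t + 3| < δ forces both bounds, so |(-2t + 1)/(t - 5) + 7/8| < ϵ.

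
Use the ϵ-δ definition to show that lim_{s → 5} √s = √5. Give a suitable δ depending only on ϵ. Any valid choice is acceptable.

δ = min(5, √5·ϵ)

Fix ϵ > 0. We want δ > 0 such that 0 < |s − 5| < δ implies |√s − √5| < ϵ.
Multiplying by the conjugate, |√s − √5| = |s − 5|/(√s + √5).
Restrict δ ≤ 5 so that |s − 5| < 5 forces s > 0, and then √s + √5 > √5.
Hence |√s − √5| < |s − 5|/√5, which is < ϵ once |s − 5| < √5·ϵ.
Take δ = min(5, √5·ϵ). If 0 < |s − 5| < δ then s > 0 and |√s − √5| < |s − 5|/√5 < ϵ.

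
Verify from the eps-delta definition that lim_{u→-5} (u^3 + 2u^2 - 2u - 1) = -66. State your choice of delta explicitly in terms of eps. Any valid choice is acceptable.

delta = min(1, eps/67)

Suppose eps > 0. We want delta > 0 such that 0 < |u + 5| < delta implies |(u^3 + 2u^2 - 2u - 1) + 66| < eps.
(u^3 + 2u^2 - 2u - 1) + 66 = u^3 + 2u^2 - 2u + 65 = (u + 5)(u^2 - 3u + 13).
So |(u^3 + 2u^2 - 2u - 1) + 66| = |u + 5|·|u^2 - 3u + 13|.
Assume first that |u + 5| < 1, so |u| < 6. Then |u^2 - 3u + 13| ≤ 6^2 + 3·6 + 13 = 67.
Hence |(u^3 + 2u^2 - 2u - 1) + 66| ≤ 67|u + 5| < eps provided |u + 5| < eps/67.
Take delta = min(1, eps/67). Then 0 < |u + 5| < delta gives both |u + 5| < 1 and |u + 5| < eps/67, so |(u^3 + 2u^2 - 2u - 1) + 66| < eps.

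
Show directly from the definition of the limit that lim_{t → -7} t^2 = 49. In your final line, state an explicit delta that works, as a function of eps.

delta = min(1, eps/15)

Suppose eps > 0. We seek delta > 0 with 0 < |t + 7| < delta ⇒ |t^2 − 49| < eps.
Factor: t^2 − 49 = (t + 7)(t - 7), so |t^2 − 49| = |t + 7|·|t - 7|.
Restrict delta ≤ 1. Then |t + 7| < 1 gives |t| < 8, so by the triangle inequality |t - 7| ≤ 8 + 7 = 15.
Hence |t^2 − 49| ≤ 15|t + 7|, which is < eps once |t + 7| < eps/15.
Take delta = min(1, eps/15). If 0 < |t + 7| < delta then both bounds hold and |t^2 − 49| ≤ 15|t + 7| < 15·(eps/15) = eps.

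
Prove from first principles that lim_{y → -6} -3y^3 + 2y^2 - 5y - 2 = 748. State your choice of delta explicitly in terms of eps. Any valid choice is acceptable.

Fix eps > 0. We want delta > 0 such that 0 < |y + 6| < delta implies |(-3y^3 + 2y^2 - 5y - 2) − 748| < eps.
(-3y^3 + 2y^2 - 5y - 2) − 748 = -3y^3 + 2y^2 - 5y - 750 = (y + 6)(-3y^2 + 20y - 125).
So |(-3y^3 + 2y^2 - 5y - 2) − 748| = |y + 6|·|-3y^2 + 20y - 125|.
Assume first that |y + 6| < 1, so |y| < 7. Then |-3y^2 + 20y - 125| ≤ 3·7^2 + 20·7 + 125 = 412.
Hence |(-3y^3 + 2y^2 - 5y - 2) − 748| ≤ 412|y + 6| < eps provided |y + 6| < eps/412.
Choosing delta = min(1, eps/412) ensures both conditions, hence |(-3y^3 + 2y^2 - 5y - 2) − 748| < eps.

delta = min(1, eps/412)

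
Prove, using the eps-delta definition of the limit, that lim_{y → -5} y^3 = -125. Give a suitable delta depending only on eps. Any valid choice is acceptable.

Let eps > 0 be given. We seek delta > 0 with 0 < |y + 5| < delta ⇒ |y^3 + 125| < eps.
Factor: y^3 + 125 = (y + 5)(y^2 - 5y + 25), so |y^3 + 125| = |y + 5|·|y^2 - 5y + 25|.
Impose delta ≤ 1 so that |y| < 6; then |y^2 - 5y + 25| ≤ 91.
Hence |y^3 + 125| ≤ 91|y + 5|, which is < eps once |y + 5| < eps/91.
Take delta = min(1, eps/91). If 0 < |y + 5| < delta then both bounds hold and |y^3 + 125| ≤ 91|y + 5| < 91·(eps/91) = eps.

delta = min(1, eps/91)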